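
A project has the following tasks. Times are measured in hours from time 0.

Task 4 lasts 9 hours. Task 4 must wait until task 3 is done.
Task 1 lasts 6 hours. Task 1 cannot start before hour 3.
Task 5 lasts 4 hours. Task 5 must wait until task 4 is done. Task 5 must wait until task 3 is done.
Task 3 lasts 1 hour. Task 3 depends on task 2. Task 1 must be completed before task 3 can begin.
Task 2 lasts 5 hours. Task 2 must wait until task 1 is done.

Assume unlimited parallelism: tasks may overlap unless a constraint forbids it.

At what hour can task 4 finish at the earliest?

24

Task 1 waits on its own release at hour 3, so it starts at hour 3 and finishes at 3 + 6 = hour 9.
Task 2 cannot begin until task 1 (finishes hour 9). It runs from hour 9 to 9 + 5 = hour 14.
Task 3 needs all of task 2 (finishes hour 14); task 1 (finishes hour 9). That puts its earliest start at hour 14; it finishes at 14 + 1 = hour 15.
After task 3 (finishes hour 15), task 4 can start at hour 15 and finishes at hour 24.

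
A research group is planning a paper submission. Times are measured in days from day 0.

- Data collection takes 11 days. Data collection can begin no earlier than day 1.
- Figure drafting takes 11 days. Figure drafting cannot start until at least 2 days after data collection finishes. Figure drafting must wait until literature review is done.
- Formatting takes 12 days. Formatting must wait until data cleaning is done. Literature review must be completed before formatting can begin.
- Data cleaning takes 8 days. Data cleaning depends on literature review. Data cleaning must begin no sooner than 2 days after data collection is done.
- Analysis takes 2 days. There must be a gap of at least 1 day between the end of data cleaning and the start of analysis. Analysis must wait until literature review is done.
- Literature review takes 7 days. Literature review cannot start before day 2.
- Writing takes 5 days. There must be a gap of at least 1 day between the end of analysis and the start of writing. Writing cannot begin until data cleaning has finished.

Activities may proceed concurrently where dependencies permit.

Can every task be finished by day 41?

Yes

Data collection cannot begin until its own release at day 1. It runs from day 1 to 1 + 11 = day 12.
After its own release at day 2, literature review can start at day 2 and finishes at day 9.
For figure drafting: data collection (finishes day 12, plus 2-day gap → day 14); literature review (finishes day 9). Taking the maximum gives a start of day 14, and it finishes at 14 + 11 = day 25.
Data cleaning needs all of literature review (finishes day 9); data collection (finishes day 12, plus 2-day gap → day 14). That puts its earliest start at day 14; it finishes at 14 + 8 = day 22.
For formatting: data cleaning (finishes day 22); literature review (finishes day 9). Taking the maximum gives a start of day 22, and it finishes at 22 + 12 = day 34.
Analysis needs all of data cleaning (finishes day 22, plus 1-day gap → day 23); literature review (finishes day 9). That puts its earliest start at day 23; it finishes at 23 + 2 = day 25.
Writing needs all of analysis (finishes day 25, plus 1-day gap → day 26); data cleaning (finishes day 22). That puts its earliest start at day 26; it finishes at 26 + 5 = day 31.
Every task is finished by day 34, which is no later than the deadline of 41, so the schedule is feasible.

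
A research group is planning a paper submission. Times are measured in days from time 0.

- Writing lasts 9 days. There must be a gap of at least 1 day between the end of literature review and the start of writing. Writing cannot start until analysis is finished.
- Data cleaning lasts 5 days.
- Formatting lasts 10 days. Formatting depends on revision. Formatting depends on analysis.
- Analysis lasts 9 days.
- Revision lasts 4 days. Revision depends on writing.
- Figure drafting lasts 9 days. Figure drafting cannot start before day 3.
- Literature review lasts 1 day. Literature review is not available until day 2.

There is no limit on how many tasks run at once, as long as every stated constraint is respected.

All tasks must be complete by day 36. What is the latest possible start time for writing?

To finish by day 36, formatting (duration 10) must start no later than day 26.
Revision must finish before formatting (must start by day 26). With a 4-day duration, revision must start by 26 − 4 = day 22.
Writing feeds into revision (must start by day 22); so writing must finish by day 22 and therefore start by day 13.

13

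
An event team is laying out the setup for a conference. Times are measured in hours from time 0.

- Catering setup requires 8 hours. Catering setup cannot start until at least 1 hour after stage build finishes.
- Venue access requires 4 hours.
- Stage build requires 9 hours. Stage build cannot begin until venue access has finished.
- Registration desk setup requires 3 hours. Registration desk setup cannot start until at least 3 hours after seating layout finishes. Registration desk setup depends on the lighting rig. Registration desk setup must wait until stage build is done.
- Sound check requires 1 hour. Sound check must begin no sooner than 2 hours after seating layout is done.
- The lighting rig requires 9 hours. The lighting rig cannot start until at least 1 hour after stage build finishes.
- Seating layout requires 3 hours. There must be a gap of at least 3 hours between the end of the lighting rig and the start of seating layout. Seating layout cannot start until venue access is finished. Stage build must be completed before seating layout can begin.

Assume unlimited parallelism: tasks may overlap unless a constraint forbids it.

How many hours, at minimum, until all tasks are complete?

Venue access can start immediately at hour 0; it finishes at hour 4.
After venue access (finishes hour 4), stage build can start at hour 4 and finishes at hour 13.
After stage build (finishes hour 13, plus 1-hour gap → hour 14), catering setup can start at hour 14 and finishes at hour 22.
The lighting rig cannot begin until stage build (finishes hour 13, plus 1-hour gap → hour 14). It runs from hour 14 to 14 + 9 = hour 23.
Seating layout needs all of the lighting rig (finishes hour 23, plus 3-hour gap → hour 26); venue access (finishes hour 4); stage build (finishes hour 13). That puts its earliest start at hour 26; it finishes at 26 + 3 = hour 29.
Sound check waits on seating layout (finishes hour 29, plus 2-hour gap → hour 31), so it starts at hour 31 and finishes at 31 + 1 = hour 32.
For registration desk setup: seating layout (finishes hour 29, plus 3-hour gap → hour 32); the lighting rig (finishes hour 23); stage build (finishes hour 13). Taking the maximum gives a start of hour 32, and it finishes at 32 + 3 = hour 35.
All tasks are finished once the last one completes. Finish times: Venue access at 4, Stage build at 13, The lighting rig at 23, Seating layout at 29, Registration desk setup at 35, Catering setup at 22, Sound check at 32. The latest is hour 35.

35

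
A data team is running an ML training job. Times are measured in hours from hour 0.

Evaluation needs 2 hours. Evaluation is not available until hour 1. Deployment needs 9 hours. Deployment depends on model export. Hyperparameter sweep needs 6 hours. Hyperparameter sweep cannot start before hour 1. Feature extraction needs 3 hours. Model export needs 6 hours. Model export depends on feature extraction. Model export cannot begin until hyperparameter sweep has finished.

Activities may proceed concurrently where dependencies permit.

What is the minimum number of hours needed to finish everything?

22

After its own release at hour 1, evaluation can start at hour 1 and finishes at hour 3.
Hyperparameter sweep cannot begin until its own release at hour 1. It runs from hour 1 to 1 + 6 = hour 7.
Feature extraction has no prerequisites, so it starts at hour 0 and finishes at hour 3.
Model export cannot start until feature extraction (finishes hour 3); hyperparameter sweep (finishes hour 7). The controlling bound is hour 7, so model export finishes at 7 + 6 = hour 13.
Deployment cannot begin until model export (finishes hour 13). It runs from hour 13 to 13 + 9 = hour 22.
All tasks are finished once the last one completes. Finish times: Feature extraction at 3, Hyperparameter sweep at 7, Evaluation at 3, Model export at 13, Deployment at 22. The latest is hour 22.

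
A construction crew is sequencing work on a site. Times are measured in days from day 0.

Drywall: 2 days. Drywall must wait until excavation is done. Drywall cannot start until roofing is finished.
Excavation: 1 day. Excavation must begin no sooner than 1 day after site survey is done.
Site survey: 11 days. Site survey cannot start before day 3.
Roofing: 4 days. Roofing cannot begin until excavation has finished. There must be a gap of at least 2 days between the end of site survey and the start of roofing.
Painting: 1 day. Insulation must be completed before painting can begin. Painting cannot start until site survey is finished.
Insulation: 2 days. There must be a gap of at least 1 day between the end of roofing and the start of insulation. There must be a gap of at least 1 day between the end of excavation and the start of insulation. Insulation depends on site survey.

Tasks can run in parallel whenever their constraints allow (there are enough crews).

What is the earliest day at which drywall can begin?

Site survey waits on its own release at day 3, so it starts at day 3 and finishes at 3 + 11 = day 14.
After site survey (finishes day 14, plus 1-day gap → day 15), excavation can start at day 15 and finishes at day 16.
Roofing needs all of excavation (finishes day 16); site survey (finishes day 14, plus 2-day gap → day 16). That puts its earliest start at day 16; it finishes at 16 + 4 = day 20.
Drywall waits on excavation (finishes day 16); roofing (finishes day 20). The latest of these is day 20, which is the earliest drywall can start.

20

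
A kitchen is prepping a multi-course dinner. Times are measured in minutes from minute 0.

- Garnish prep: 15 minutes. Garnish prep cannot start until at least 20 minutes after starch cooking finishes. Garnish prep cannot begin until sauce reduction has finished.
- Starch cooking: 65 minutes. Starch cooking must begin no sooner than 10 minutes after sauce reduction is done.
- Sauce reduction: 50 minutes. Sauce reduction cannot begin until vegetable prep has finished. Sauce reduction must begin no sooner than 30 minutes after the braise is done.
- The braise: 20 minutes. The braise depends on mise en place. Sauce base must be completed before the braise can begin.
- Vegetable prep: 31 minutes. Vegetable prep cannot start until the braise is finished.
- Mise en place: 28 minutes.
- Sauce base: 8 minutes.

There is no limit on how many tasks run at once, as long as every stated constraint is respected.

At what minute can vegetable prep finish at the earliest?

79

Nothing blocks sauce base, so it runs from minute 0 to minute 8.
Mise en place can start immediately at minute 0; it finishes at minute 28.
The braise has to wait for mise en place (finishes minute 28); sauce base (finishes minute 8). The latest of these is minute 28, so the braise runs minute 28 to 28 + 20 = minute 48.
After the braise (finishes minute 48), vegetable prep can start at minute 48 and finishes at minute 79.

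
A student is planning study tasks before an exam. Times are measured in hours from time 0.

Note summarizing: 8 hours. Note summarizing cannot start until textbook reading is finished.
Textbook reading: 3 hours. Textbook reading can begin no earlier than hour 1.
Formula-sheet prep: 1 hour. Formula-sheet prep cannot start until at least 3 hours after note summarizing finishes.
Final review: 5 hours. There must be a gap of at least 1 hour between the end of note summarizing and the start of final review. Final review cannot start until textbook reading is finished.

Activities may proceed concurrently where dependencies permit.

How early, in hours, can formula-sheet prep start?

15

Textbook reading cannot begin until its own release at hour 1. It runs from hour 1 to 1 + 3 = hour 4.
After textbook reading (finishes hour 4), note summarizing can start at hour 4 and finishes at hour 12.
Formula-sheet prep waits on note summarizing (finishes hour 12, plus 3-hour gap → hour 15), so the earliest it can start is hour 15.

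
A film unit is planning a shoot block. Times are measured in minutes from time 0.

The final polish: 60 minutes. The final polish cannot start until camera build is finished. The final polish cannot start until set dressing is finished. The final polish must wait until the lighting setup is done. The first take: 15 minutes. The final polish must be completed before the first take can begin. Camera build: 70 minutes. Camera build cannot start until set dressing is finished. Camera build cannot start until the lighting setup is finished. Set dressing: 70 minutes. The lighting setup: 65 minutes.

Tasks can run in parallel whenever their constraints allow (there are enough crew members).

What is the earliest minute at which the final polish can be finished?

The lighting setup has no prerequisites, so it starts at minute 0 and finishes at minute 65.
Set dressing can start immediately at minute 0; it finishes at minute 70.
Camera build needs all of set dressing (finishes minute 70); the lighting setup (finishes minute 65). That puts its earliest start at minute 70; it finishes at 70 + 70 = minute 140.
The final polish needs all of camera build (finishes minute 140); set dressing (finishes minute 70); the lighting setup (finishes minute 65). That puts its earliest start at minute 140; it finishes at 140 + 60 = minute 200.

200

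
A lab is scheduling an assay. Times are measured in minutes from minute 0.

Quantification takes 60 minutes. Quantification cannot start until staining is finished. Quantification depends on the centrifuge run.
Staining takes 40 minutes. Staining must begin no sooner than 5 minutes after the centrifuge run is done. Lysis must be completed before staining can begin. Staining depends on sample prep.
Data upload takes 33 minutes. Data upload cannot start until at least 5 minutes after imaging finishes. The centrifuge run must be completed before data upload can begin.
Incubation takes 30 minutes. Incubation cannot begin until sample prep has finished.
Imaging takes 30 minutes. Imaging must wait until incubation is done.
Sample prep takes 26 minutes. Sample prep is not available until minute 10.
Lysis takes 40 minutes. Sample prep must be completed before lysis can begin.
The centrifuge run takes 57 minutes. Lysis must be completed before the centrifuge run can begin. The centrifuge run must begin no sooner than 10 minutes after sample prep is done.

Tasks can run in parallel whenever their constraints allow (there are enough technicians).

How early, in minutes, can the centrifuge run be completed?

Sample prep waits on its own release at minute 10, so it starts at minute 10 and finishes at 10 + 26 = minute 36.
After sample prep (finishes minute 36), lysis can start at minute 36 and finishes at minute 76.
The centrifuge run needs all of lysis (finishes minute 76); sample prep (finishes minute 36, plus 10-minute gap → minute 46). That puts its earliest start at minute 76; it finishes at 76 + 57 = minute 133.

133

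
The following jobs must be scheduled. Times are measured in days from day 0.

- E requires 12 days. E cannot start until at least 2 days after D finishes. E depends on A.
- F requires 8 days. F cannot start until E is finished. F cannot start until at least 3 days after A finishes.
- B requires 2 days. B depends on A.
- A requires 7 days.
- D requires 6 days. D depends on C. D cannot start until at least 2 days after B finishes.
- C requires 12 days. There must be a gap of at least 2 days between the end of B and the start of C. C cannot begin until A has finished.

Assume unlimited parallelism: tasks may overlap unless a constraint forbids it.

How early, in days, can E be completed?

A has no prerequisites, so it starts at day 0 and finishes at day 7.
B cannot begin until A (finishes day 7). It runs from day 7 to 7 + 2 = day 9.
C needs all of B (finishes day 9, plus 2-day gap → day 11); A (finishes day 7). That puts its earliest start at day 11; it finishes at 11 + 12 = day 23.
D has to wait for C (finishes day 23); B (finishes day 9, plus 2-day gap → day 11). The latest of these is day 23, so D runs day 23 to 23 + 6 = day 29.
E needs all of D (finishes day 29, plus 2-day gap → day 31); A (finishes day 7). That puts its earliest start at day 31; it finishes at 31 + 12 = day 43.

43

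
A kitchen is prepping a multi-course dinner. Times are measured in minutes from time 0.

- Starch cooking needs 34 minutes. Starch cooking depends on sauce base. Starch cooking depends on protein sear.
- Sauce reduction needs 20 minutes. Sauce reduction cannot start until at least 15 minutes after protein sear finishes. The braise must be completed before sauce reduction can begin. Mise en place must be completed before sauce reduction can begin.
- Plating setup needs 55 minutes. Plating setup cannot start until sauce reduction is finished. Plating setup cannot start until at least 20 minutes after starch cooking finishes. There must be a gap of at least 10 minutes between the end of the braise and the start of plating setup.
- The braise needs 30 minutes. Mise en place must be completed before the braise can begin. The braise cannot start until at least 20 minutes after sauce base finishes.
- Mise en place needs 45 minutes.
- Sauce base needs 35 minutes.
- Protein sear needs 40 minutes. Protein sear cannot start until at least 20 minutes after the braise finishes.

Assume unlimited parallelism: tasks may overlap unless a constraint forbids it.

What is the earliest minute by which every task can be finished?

254

Nothing blocks sauce base, so it runs from minute 0 to minute 35.
Mise en place has no prerequisites, so it starts at minute 0 and finishes at minute 45.
The braise has to wait for mise en place (finishes minute 45); sauce base (finishes minute 35, plus 20-minute gap → minute 55). The latest of these is minute 55, so the braise runs minute 55 to 55 + 30 = minute 85.
After the braise (finishes minute 85, plus 20-minute gap → minute 105), protein sear can start at minute 105 and finishes at minute 145.
Starch cooking needs all of sauce base (finishes minute 35); protein sear (finishes minute 145). That puts its earliest start at minute 145; it finishes at 145 + 34 = minute 179.
Sauce reduction needs all of protein sear (finishes minute 145, plus 15-minute gap → minute 160); the braise (finishes minute 85); mise en place (finishes minute 45). That puts its earliest start at minute 160; it finishes at 160 + 20 = minute 180.
For plating setup: sauce reduction (finishes minute 180); starch cooking (finishes minute 179, plus 20-minute gap → minute 199); the braise (finishes minute 85, plus 10-minute gap → minute 95). Taking the maximum gives a start of minute 199, and it finishes at 199 + 55 = minute 254.
All tasks are finished once the last one completes. Finish times: Mise en place at 45, Sauce base at 35, The braise at 85, Protein sear at 145, Sauce reduction at 180, Starch cooking at 179, Plating setup at 254. The latest is minute 254.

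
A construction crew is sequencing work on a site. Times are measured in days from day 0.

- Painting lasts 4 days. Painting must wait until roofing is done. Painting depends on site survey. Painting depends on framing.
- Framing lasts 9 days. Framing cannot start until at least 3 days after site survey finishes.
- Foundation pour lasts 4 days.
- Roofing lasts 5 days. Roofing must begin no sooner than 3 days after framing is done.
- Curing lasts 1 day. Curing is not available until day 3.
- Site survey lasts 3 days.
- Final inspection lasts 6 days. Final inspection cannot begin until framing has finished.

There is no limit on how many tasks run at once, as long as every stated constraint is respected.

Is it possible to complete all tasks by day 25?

Curing cannot begin until its own release at day 3. It runs from day 3 to 3 + 1 = day 4.
Foundation pour can start immediately at day 0; it finishes at day 4.
Site survey can start immediately at day 0; it finishes at day 3.
Framing cannot begin until site survey (finishes day 3, plus 3-day gap → day 6). It runs from day 6 to 6 + 9 = day 15.
After framing (finishes day 15), final inspection can start at day 15 and finishes at day 21.
Roofing waits on framing (finishes day 15, plus 3-day gap → day 18), so it starts at day 18 and finishes at 18 + 5 = day 23.
Painting has to wait for roofing (finishes day 23); site survey (finishes day 3); framing (finishes day 15). The latest of these is day 23, so painting runs day 23 to 23 + 4 = day 27.
The earliest everything can be done is day 27, which is after the deadline of 25, so it is not possible.

No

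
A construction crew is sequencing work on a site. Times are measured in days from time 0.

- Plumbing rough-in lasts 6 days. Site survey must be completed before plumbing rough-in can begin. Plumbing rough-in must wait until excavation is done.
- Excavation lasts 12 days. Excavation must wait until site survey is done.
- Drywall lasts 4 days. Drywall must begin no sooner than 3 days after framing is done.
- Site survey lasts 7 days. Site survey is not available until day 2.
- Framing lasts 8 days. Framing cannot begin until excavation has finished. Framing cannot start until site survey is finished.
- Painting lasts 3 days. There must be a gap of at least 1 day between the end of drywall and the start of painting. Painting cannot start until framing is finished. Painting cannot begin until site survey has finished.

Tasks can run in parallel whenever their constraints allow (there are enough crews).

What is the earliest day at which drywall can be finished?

36

Site survey waits on its own release at day 2, so it starts at day 2 and finishes at 2 + 7 = day 9.
Excavation cannot begin until site survey (finishes day 9). It runs from day 9 to 9 + 12 = day 21.
Framing needs all of excavation (finishes day 21); site survey (finishes day 9). That puts its earliest start at day 21; it finishes at 21 + 8 = day 29.
After framing (finishes day 29, plus 3-day gap → day 32), drywall can start at day 32 and finishes at day 36.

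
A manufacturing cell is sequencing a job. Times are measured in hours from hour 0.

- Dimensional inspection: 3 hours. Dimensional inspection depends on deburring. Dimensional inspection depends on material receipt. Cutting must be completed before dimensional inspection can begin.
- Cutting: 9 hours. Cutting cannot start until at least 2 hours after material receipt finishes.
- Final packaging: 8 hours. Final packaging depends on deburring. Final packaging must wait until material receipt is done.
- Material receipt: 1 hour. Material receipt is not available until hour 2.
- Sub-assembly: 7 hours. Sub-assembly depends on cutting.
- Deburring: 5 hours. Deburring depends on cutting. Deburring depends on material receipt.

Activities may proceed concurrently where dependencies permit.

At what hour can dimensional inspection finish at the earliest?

22

Material receipt waits on its own release at hour 2, so it starts at hour 2 and finishes at 2 + 1 = hour 3.
After material receipt (finishes hour 3, plus 2-hour gap → hour 5), cutting can start at hour 5 and finishes at hour 14.
Deburring needs all of cutting (finishes hour 14); material receipt (finishes hour 3). That puts its earliest start at hour 14; it finishes at 14 + 5 = hour 19.
Dimensional inspection has to wait for deburring (finishes hour 19); material receipt (finishes hour 3); cutting (finishes hour 14). The latest of these is hour 19, so dimensional inspection runs hour 19 to 19 + 3 = hour 22.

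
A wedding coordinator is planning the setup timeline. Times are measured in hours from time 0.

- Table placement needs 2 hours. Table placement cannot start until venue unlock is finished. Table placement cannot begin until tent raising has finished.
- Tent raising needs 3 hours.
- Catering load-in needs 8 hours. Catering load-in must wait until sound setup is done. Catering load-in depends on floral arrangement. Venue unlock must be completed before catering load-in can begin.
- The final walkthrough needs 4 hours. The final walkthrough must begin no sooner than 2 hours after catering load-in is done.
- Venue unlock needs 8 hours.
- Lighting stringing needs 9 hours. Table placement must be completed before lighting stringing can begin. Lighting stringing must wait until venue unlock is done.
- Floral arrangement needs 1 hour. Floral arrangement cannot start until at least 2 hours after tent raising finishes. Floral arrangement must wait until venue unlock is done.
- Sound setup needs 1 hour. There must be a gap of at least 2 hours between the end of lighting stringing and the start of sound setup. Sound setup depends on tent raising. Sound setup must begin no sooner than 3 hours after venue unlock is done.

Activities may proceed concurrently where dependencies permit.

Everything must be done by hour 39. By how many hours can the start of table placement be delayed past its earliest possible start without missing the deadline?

Tent raising has no prerequisites, so it starts at hour 0 and finishes at hour 3.
Venue unlock has no prerequisites, so it starts at hour 0 and finishes at hour 8.
Table placement has to wait for venue unlock (finishes hour 8); tent raising (finishes hour 3). The latest of these is hour 8, so table placement runs hour 8 to 8 + 2 = hour 10.

Working backward from the deadline:
Nothing follows the final walkthrough; the deadline of hour 39 is its only limit. It must start by 39 − 4 = hour 35.
Since the final walkthrough (must start by hour 35, minus 2-hour gap → hour 33) depends on it, catering load-in must finish by hour 33. Backing off its 8-hour duration gives a latest start of hour 25.
Sound setup must finish before catering load-in (must start by hour 25). With a 1-hour duration, sound setup must start by 25 − 1 = hour 24.
Since sound setup (must start by hour 24, minus 2-hour gap → hour 22) depends on it, lighting stringing must finish by hour 22. Backing off its 9-hour duration gives a latest start of hour 13.
Table placement must finish before lighting stringing (must start by hour 13). With a 2-hour duration, table placement must start by 13 − 2 = hour 11.
So table placement can start as early as hour 8 and as late as hour 11, giving 11 − 8 = 3 hours of slack.

3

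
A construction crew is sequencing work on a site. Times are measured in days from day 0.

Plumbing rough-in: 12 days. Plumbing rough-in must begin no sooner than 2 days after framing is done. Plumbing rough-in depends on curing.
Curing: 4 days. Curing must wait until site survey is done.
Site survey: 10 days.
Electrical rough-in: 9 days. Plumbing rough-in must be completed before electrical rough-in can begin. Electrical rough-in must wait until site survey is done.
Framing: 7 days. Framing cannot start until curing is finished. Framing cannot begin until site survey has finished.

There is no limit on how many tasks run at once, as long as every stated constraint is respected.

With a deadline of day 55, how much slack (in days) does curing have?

11

Nothing blocks site survey, so it runs from day 0 to day 10.
Curing cannot begin until site survey (finishes day 10). It runs from day 10 to 10 + 4 = day 14.

Working backward from the deadline:
Electrical rough-in must finish by day 55; it takes 9 days, so it must start by 55 − 9 = day 46.
Since electrical rough-in (must start by day 46) depends on it, plumbing rough-in must finish by day 46. Backing off its 12-day duration gives a latest start of day 34.
Since plumbing rough-in (must start by day 34, minus 2-day gap → day 32) depends on it, framing must finish by day 32. Backing off its 7-day duration gives a latest start of day 25.
Curing feeds framing (must start by day 25); plumbing rough-in (must start by day 34). Taking the minimum, curing must finish by day 25 and start by 25 − 4 = day 21.
So curing can start as early as day 10 and as late as day 21, giving 21 − 10 = 11 days of slack.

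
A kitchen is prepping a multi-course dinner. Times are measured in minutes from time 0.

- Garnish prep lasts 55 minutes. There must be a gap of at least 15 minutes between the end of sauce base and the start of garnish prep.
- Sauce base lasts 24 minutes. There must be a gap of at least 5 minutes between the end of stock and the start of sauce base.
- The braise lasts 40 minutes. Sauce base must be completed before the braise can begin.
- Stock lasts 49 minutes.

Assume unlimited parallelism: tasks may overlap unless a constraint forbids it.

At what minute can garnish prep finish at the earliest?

148

Stock has no prerequisites, so it starts at minute 0 and finishes at minute 49.
Sauce base waits on stock (finishes minute 49, plus 5-minute gap → minute 54), so it starts at minute 54 and finishes at 54 + 24 = minute 78.
Garnish prep cannot begin until sauce base (finishes minute 78, plus 15-minute gap → minute 93). It runs from minute 93 to 93 + 55 = minute 148.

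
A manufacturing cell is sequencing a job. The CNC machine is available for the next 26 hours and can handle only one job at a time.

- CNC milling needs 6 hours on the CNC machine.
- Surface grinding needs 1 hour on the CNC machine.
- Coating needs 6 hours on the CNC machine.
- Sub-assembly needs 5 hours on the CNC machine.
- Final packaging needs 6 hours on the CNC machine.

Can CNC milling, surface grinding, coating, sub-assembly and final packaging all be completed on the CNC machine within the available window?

Yes

Running back to back, the jobs need 6 + 1 + 6 + 5 + 6 = 24 hours on the CNC machine.
Since 24 ≤ 26, they fit within the window.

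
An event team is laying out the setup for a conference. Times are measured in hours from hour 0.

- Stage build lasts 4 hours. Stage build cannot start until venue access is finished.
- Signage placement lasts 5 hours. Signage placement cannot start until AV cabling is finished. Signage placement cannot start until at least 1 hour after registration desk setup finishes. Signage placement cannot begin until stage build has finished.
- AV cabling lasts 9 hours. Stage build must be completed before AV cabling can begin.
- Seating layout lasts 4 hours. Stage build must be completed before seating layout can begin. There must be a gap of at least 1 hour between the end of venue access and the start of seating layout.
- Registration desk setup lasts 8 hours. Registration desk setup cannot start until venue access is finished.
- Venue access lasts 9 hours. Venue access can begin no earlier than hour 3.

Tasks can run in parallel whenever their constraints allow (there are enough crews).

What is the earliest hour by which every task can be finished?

30

Venue access cannot begin until its own release at hour 3. It runs from hour 3 to 3 + 9 = hour 12.
Registration desk setup waits on venue access (finishes hour 12), so it starts at hour 12 and finishes at 12 + 8 = hour 20.
After venue access (finishes hour 12), stage build can start at hour 12 and finishes at hour 16.
Seating layout needs all of stage build (finishes hour 16); venue access (finishes hour 12, plus 1-hour gap → hour 13). That puts its earliest start at hour 16; it finishes at 16 + 4 = hour 20.
AV cabling waits on stage build (finishes hour 16), so it starts at hour 16 and finishes at 16 + 9 = hour 25.
Signage placement has to wait for AV cabling (finishes hour 25); registration desk setup (finishes hour 20, plus 1-hour gap → hour 21); stage build (finishes hour 16). The latest of these is hour 25, so signage placement runs hour 25 to 25 + 5 = hour 30.
All tasks are finished once the last one completes. Finish times: Venue access at 12, Stage build at 16, AV cabling at 25, Seating layout at 20, Registration desk setup at 20, Signage placement at 30. The latest is hour 30.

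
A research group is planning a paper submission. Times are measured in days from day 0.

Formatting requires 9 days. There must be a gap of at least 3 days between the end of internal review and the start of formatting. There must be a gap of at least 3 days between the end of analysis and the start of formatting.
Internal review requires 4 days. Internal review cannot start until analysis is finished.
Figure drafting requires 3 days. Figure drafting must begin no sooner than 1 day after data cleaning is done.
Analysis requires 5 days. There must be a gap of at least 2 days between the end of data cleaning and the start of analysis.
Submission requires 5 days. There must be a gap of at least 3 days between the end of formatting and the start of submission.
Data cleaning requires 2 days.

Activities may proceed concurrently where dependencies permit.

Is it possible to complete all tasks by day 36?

Data cleaning can start immediately at day 0; it finishes at day 2.
Figure drafting waits on data cleaning (finishes day 2, plus 1-day gap → day 3), so it starts at day 3 and finishes at 3 + 3 = day 6.
Analysis cannot begin until data cleaning (finishes day 2, plus 2-day gap → day 4). It runs from day 4 to 4 + 5 = day 9.
Internal review cannot begin until analysis (finishes day 9). It runs from day 9 to 9 + 4 = day 13.
For formatting: internal review (finishes day 13, plus 3-day gap → day 16); analysis (finishes day 9, plus 3-day gap → day 12). Taking the maximum gives a start of day 16, and it finishes at 16 + 9 = day 25.
Submission waits on formatting (finishes day 25, plus 3-day gap → day 28), so it starts at day 28 and finishes at 28 + 5 = day 33.
Every task is finished by day 33, which is no later than the deadline of 36, so the schedule is feasible.

Yes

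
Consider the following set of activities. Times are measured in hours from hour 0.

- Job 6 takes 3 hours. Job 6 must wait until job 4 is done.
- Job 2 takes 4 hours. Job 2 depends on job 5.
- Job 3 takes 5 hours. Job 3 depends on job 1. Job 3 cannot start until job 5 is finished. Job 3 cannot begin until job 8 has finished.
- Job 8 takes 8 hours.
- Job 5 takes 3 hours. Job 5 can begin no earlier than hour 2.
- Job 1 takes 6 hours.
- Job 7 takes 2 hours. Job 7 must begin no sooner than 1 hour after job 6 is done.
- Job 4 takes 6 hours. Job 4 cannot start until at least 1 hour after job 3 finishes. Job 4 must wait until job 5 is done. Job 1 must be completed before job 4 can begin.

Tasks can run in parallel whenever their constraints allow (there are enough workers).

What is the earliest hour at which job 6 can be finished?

Nothing blocks job 8, so it runs from hour 0 to hour 8.
After its own release at hour 2, job 5 can start at hour 2 and finishes at hour 5.
Job 1 has no prerequisites, so it starts at hour 0 and finishes at hour 6.
For job 3: job 1 (finishes hour 6); job 5 (finishes hour 5); job 8 (finishes hour 8). Taking the maximum gives a start of hour 8, and it finishes at 8 + 5 = hour 13.
Job 4 has to wait for job 3 (finishes hour 13, plus 1-hour gap → hour 14); job 5 (finishes hour 5); job 1 (finishes hour 6). The latest of these is hour 14, so job 4 runs hour 14 to 14 + 6 = hour 20.
Job 6 waits on job 4 (finishes hour 20), so it starts at hour 20 and finishes at 20 + 3 = hour 23.

23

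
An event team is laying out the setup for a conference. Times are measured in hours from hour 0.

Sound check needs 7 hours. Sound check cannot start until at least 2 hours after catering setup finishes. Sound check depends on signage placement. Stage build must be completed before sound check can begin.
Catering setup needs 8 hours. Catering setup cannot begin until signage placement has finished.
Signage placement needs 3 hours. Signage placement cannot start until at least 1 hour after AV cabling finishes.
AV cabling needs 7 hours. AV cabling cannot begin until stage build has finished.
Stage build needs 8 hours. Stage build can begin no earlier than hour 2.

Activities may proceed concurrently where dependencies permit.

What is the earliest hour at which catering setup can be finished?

After its own release at hour 2, stage build can start at hour 2 and finishes at hour 10.
After stage build (finishes hour 10), AV cabling can start at hour 10 and finishes at hour 17.
Signage placement cannot begin until AV cabling (finishes hour 17, plus 1-hour gap → hour 18). It runs from hour 18 to 18 + 3 = hour 21.
Catering setup cannot begin until signage placement (finishes hour 21). It runs from hour 21 to 21 + 8 = hour 29.

29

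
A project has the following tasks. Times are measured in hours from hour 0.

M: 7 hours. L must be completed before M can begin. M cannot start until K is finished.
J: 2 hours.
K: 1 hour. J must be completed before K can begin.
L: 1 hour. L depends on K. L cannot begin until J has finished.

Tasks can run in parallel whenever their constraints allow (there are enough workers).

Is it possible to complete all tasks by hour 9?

J can start immediately at hour 0; it finishes at hour 2.
After J (finishes hour 2), K can start at hour 2 and finishes at hour 3.
For L: K (finishes hour 3); J (finishes hour 2). Taking the maximum gives a start of hour 3, and it finishes at 3 + 1 = hour 4.
M has to wait for L (finishes hour 4); K (finishes hour 3). The latest of these is hour 4, so M runs hour 4 to 4 + 7 = hour 11.
The earliest everything can be done is hour 11, which is after the deadline of 9, so it is not possible.

No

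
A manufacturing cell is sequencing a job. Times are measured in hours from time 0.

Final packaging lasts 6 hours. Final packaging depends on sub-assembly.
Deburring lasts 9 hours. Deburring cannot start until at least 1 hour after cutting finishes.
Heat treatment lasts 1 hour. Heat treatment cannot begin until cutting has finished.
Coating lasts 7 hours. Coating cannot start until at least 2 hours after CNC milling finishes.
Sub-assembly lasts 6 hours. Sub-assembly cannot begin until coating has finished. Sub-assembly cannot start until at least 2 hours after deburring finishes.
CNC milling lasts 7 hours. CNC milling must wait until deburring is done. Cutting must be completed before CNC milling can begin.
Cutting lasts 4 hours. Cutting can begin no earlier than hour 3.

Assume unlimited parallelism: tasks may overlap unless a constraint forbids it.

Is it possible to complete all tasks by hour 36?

No

Cutting waits on its own release at hour 3, so it starts at hour 3 and finishes at 3 + 4 = hour 7.
After cutting (finishes hour 7), heat treatment can start at hour 7 and finishes at hour 8.
Deburring cannot begin until cutting (finishes hour 7, plus 1-hour gap → hour 8). It runs from hour 8 to 8 + 9 = hour 17.
For CNC milling: deburring (finishes hour 17); cutting (finishes hour 7). Taking the maximum gives a start of hour 17, and it finishes at 17 + 7 = hour 24.
After CNC milling (finishes hour 24, plus 2-hour gap → hour 26), coating can start at hour 26 and finishes at hour 33.
Sub-assembly has to wait for coating (finishes hour 33); deburring (finishes hour 17, plus 2-hour gap → hour 19). The latest of these is hour 33, so sub-assembly runs hour 33 to 33 + 6 = hour 39.
Final packaging cannot begin until sub-assembly (finishes hour 39). It runs from hour 39 to 39 + 6 = hour 45.
The earliest everything can be done is hour 45, which is after the deadline of 36, so it is not possible.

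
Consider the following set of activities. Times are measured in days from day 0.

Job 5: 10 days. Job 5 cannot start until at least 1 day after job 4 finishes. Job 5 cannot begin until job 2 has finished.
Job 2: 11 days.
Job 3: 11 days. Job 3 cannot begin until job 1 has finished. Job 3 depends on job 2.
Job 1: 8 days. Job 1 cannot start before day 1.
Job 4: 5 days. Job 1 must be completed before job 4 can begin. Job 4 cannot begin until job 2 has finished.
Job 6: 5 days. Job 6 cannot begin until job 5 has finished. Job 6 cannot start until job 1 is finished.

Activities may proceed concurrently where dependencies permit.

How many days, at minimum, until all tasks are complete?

32

Job 2 has no prerequisites, so it starts at day 0 and finishes at day 11.
Job 1 waits on its own release at day 1, so it starts at day 1 and finishes at 1 + 8 = day 9.
Job 4 needs all of job 1 (finishes day 9); job 2 (finishes day 11). That puts its earliest start at day 11; it finishes at 11 + 5 = day 16.
Job 5 has to wait for job 4 (finishes day 16, plus 1-day gap → day 17); job 2 (finishes day 11). The latest of these is day 17, so job 5 runs day 17 to 17 + 10 = day 27.
For job 6: job 5 (finishes day 27); job 1 (finishes day 9). Taking the maximum gives a start of day 27, and it finishes at 27 + 5 = day 32.
Job 3 needs all of job 1 (finishes day 9); job 2 (finishes day 11). That puts its earliest start at day 11; it finishes at 11 + 11 = day 22.
All tasks are finished once the last one completes. Finish times: Job 1 at 9, Job 2 at 11, Job 3 at 22, Job 4 at 16, Job 5 at 27, Job 6 at 32. The latest is day 32.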